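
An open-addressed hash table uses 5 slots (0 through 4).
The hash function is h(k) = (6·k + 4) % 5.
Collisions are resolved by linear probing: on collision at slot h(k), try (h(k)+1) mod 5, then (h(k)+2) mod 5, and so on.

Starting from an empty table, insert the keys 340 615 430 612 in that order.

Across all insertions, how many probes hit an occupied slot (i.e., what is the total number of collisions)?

340 hashes to 4; slot 4 is free → place at 4.
615 hashes to 4; 4 taken → place at 0.
430 hashes to 4; 4,0 taken → place at 1.
612 hashes to 1; 1 taken → place at 2.
Table: [615, 430, 612, -, 340]

4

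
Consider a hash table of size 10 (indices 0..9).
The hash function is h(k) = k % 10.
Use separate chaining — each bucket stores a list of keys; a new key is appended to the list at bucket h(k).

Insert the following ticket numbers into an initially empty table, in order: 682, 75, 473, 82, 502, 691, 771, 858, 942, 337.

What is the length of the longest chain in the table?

Insert 682: h=2, bucket 2 empty -> new chain.
Insert 75: h=5, bucket 5 empty -> new chain.
Insert 473: h=3, bucket 3 empty -> new chain.
Insert 82: h=2, bucket 2 nonempty -> append to chain.
Insert 502: h=2, bucket 2 nonempty -> append to chain.
Insert 691: h=1, bucket 1 empty -> new chain.
Insert 771: h=1, bucket 1 nonempty -> append to chain.
Insert 858: h=8, bucket 8 empty -> new chain.
Insert 942: h=2, bucket 2 nonempty -> append to chain.
Insert 337: h=7, bucket 7 empty -> new chain.
Final buckets:
0: ∅
1: 691 -> 771
2: 682 -> 82 -> 502 -> 942
3: 473
4: ∅
5: 75
6: ∅
7: 337
8: 858
9: ∅

4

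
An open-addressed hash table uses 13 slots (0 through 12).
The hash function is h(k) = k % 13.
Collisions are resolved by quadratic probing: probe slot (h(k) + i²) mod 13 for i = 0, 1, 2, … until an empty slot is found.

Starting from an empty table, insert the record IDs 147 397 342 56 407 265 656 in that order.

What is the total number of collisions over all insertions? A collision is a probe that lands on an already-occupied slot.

147 hashes to 4; slot 4 is free => place at 4.
397 hashes to 7; slot 7 is free => place at 7.
342 hashes to 4; 4 taken => place at 5.
56 hashes to 4; 4,5 taken => place at 8.
407 hashes to 4; 4,5,8 taken => place at 0.
265 hashes to 5; 5 taken => place at 6.
656 hashes to 6; 6,7 taken => place at 10.
Table: [407, —, —, —, 147, 342, 265, 397, 56, —, 656, —, —]

9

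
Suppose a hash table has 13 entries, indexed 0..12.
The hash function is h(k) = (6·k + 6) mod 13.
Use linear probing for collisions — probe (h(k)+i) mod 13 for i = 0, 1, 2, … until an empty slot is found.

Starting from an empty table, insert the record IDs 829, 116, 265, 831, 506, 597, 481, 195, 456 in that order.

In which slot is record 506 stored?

829 hashes to 1; slot 1 is free → place at 1.
116 hashes to 0; slot 0 is free → place at 0.
265 hashes to 10; slot 10 is free → place at 10.
831 hashes to 0; 0,1 taken → place at 2.
506 hashes to 0; 0,1,2 taken → place at 3.
597 hashes to 0; 0,1,2,3 taken → place at 4.
481 hashes to 6; slot 6 is free → place at 6.
195 hashes to 6; 6 taken → place at 7.
456 hashes to 12; slot 12 is free → place at 12.
Table: [116, 829, 831, 506, 597, _, 481, 195, _, _, 265, _, 456]

3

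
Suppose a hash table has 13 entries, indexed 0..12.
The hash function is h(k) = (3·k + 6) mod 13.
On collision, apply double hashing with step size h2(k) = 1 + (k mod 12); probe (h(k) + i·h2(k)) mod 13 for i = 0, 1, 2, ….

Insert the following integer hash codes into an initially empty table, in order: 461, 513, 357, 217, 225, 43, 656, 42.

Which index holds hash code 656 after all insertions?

Insert 461: h=11, slot 11 empty => index 11.
Insert 513: h=11, h2=10, slot 11 occupied => index 8.
Insert 357: h=11, h2=10, slots 11,8 occupied => index 5.
Insert 217: h=7, slot 7 empty => index 7.
Insert 225: h=5, h2=10, slot 5 occupied => index 2.
Insert 43: h=5, h2=8, slot 5 occupied => index 0.
Insert 656: h=11, h2=9, slots 11,7 occupied => index 3.
Insert 42: h=2, h2=7, slot 2 occupied => index 9.
Table: [43, ., 225, 656, ., 357, ., 217, 513, 42, ., 461, .]

3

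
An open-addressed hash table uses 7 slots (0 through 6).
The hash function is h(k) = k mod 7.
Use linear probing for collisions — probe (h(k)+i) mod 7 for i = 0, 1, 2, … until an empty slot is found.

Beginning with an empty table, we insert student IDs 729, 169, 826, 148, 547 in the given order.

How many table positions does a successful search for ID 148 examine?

729: h=1 -> slot 1
169: h=1, probe 1,2 -> slot 2
826: h=0 -> slot 0
148: h=1, probe 1,2,3 -> slot 3
547: h=1, probe 1,2,3,4 -> slot 4
Table: [826, 729, 169, 148, 547, -, -]
Lookup 148: h=1, probe 1,2,3 → found at 3.

3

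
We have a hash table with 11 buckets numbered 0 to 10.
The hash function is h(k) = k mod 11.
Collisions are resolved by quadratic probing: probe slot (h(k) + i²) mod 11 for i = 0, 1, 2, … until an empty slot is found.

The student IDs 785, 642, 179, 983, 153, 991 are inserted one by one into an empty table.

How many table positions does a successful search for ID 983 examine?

Insert 785: h=4, slot 4 empty => index 4.
Insert 642: h=4, slot 4 occupied => index 5.
Insert 179: h=3, slot 3 empty => index 3.
Insert 983: h=4, slots 4,5 occupied => index 8.
Insert 153: h=10, slot 10 empty => index 10.
Insert 991: h=1, slot 1 empty => index 1.
Table: [., 991, ., 179, 785, 642, ., ., 983, ., 153]
Lookup 983: h=4, probe 4,5,8 → found at 8.

3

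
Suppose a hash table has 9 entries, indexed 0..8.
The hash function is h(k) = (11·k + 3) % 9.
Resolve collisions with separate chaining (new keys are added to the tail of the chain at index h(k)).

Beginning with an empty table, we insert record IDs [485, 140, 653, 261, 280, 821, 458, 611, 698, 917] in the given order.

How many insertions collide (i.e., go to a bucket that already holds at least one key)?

Insert 485: h=1, bucket 1 empty -> new chain.
Insert 140: h=4, bucket 4 empty -> new chain.
Insert 653: h=4, bucket 4 nonempty -> append to chain.
Insert 261: h=3, bucket 3 empty -> new chain.
Insert 280: h=5, bucket 5 empty -> new chain.
Insert 821: h=7, bucket 7 empty -> new chain.
Insert 458: h=1, bucket 1 nonempty -> append to chain.
Insert 611: h=1, bucket 1 nonempty -> append to chain.
Insert 698: h=4, bucket 4 nonempty -> append to chain.
Insert 917: h=1, bucket 1 nonempty -> append to chain.
Final buckets:
0: -
1: 485 -> 458 -> 611 -> 917
2: -
3: 261
4: 140 -> 653 -> 698
5: 280
6: -
7: 821
8: -

5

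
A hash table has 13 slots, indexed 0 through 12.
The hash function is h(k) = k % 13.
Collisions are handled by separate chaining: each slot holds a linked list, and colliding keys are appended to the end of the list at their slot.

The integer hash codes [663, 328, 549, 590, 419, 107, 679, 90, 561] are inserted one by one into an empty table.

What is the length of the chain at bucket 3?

5

Insert 663: h=0, bucket 0 empty → new chain.
Insert 328: h=3, bucket 3 empty → new chain.
Insert 549: h=3, bucket 3 nonempty → append to chain.
Insert 590: h=5, bucket 5 empty → new chain.
Insert 419: h=3, bucket 3 nonempty → append to chain.
Insert 107: h=3, bucket 3 nonempty → append to chain.
Insert 679: h=3, bucket 3 nonempty → append to chain.
Insert 90: h=12, bucket 12 empty → new chain.
Insert 561: h=2, bucket 2 empty → new chain.
Final buckets:
0: 663
1: _
2: 561
3: 328 -> 549 -> 419 -> 107 -> 679
4: _
5: 590
6: _
7: _
8: _
9: _
10: _
11: _
12: 90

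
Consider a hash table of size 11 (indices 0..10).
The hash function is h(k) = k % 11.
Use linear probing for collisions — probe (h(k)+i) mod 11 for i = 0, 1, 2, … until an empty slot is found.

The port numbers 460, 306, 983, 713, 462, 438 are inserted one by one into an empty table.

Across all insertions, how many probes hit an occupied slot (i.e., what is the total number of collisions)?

8

460 hashes to 9; slot 9 is free => place at 9.
306 hashes to 9; 9 taken => place at 10.
983 hashes to 4; slot 4 is free => place at 4.
713 hashes to 9; 9,10 taken => place at 0.
462 hashes to 0; 0 taken => place at 1.
438 hashes to 9; 9,10,0,1 taken => place at 2.
Table: [713, 462, 438, —, 983, —, —, —, —, 460, 306]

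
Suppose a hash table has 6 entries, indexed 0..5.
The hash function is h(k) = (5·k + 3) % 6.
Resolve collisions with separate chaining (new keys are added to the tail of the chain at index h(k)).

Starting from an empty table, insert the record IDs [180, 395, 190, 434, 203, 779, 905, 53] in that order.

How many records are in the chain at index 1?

Insert 180: h=3, bucket 3 empty → new chain.
Insert 395: h=4, bucket 4 empty → new chain.
Insert 190: h=5, bucket 5 empty → new chain.
Insert 434: h=1, bucket 1 empty → new chain.
Insert 203: h=4, bucket 4 nonempty → append to chain.
Insert 779: h=4, bucket 4 nonempty → append to chain.
Insert 905: h=4, bucket 4 nonempty → append to chain.
Insert 53: h=4, bucket 4 nonempty → append to chain.
Final buckets:
0: ∅
1: 434
2: ∅
3: 180
4: 395 -> 203 -> 779 -> 905 -> 53
5: 190

1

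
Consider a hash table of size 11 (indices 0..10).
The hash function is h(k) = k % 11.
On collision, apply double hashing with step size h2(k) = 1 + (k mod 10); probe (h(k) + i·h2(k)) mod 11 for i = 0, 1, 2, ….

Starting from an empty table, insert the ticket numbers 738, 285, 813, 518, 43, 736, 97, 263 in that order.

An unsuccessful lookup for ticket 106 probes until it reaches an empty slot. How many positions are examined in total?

5

738 hashes to 1; slot 1 is free -> place at 1.
285 hashes to 10; slot 10 is free -> place at 10.
813 hashes to 10, h2=4; 10 taken -> place at 3.
518 hashes to 1, h2=9; 1,10 taken -> place at 8.
43 hashes to 10, h2=4; 10,3 taken -> place at 7.
736 hashes to 10, h2=7; 10 taken -> place at 6.
97 hashes to 9; slot 9 is free -> place at 9.
263 hashes to 10, h2=4; 10,3,7 taken -> place at 0.
Table: [263, 738, -, 813, -, -, 736, 43, 518, 97, 285]
Lookup 106: h=7, h2=7, probe 7,3,10,6,2 → slot 2 empty, not found.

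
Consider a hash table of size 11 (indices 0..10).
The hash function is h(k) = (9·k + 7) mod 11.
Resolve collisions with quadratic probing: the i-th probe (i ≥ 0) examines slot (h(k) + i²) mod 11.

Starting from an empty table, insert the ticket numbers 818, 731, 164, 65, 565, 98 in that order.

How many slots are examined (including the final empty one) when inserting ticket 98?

4

818: h=10 → slot 10
731: h=8 → slot 8
164: h=9 → slot 9
65: h=9, probe 9,10,2 → slot 2
565: h=10, probe 10,0 → slot 0
98: h=9, probe 9,10,2,7 → slot 7
Table: [565, ., 65, ., ., ., ., 98, 731, 164, 818]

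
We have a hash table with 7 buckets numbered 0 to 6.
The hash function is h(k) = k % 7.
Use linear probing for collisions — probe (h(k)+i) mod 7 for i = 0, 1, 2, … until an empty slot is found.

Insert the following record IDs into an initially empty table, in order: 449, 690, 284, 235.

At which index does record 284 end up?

Insert 449: h=1, slot 1 empty -> index 1.
Insert 690: h=4, slot 4 empty -> index 4.
Insert 284: h=4, slot 4 occupied -> index 5.
Insert 235: h=4, slots 4,5 occupied -> index 6.
Table: [∅, 449, ∅, ∅, 690, 284, 235]

5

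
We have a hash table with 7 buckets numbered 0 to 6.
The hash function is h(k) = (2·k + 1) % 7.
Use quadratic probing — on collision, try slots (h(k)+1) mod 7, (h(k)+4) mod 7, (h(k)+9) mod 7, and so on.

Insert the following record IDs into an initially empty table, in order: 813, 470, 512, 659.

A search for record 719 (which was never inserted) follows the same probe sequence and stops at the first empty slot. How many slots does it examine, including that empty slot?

813: h=3 -> slot 3
470: h=3, probe 3,4 -> slot 4
512: h=3, probe 3,4,0 -> slot 0
659: h=3, probe 3,4,0,5 -> slot 5
Table: [512, -, -, 813, 470, 659, -]
Lookup 719: h=4, probe 4,5,1 → slot 1 empty, not found.

3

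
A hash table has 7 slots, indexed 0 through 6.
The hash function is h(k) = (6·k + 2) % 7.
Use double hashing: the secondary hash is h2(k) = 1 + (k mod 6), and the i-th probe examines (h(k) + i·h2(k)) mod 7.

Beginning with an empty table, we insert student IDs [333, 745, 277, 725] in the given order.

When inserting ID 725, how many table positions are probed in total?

2

Insert 333: h=5, slot 5 empty → index 5.
Insert 745: h=6, slot 6 empty → index 6.
Insert 277: h=5, h2=2, slot 5 occupied → index 0.
Insert 725: h=5, h2=6, slot 5 occupied → index 4.
Table: [277, _, _, _, 725, 333, 745]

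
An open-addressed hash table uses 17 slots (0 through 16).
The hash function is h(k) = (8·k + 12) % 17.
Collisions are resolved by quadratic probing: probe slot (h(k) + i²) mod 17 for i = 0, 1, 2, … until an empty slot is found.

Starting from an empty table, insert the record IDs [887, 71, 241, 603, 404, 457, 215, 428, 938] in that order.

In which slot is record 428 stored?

Insert 887: h=2, slot 2 empty → index 2.
Insert 71: h=2, slot 2 occupied → index 3.
Insert 241: h=2, slots 2,3 occupied → index 6.
Insert 603: h=8, slot 8 empty → index 8.
Insert 404: h=14, slot 14 empty → index 14.
Insert 457: h=13, slot 13 empty → index 13.
Insert 215: h=15, slot 15 empty → index 15.
Insert 428: h=2, slots 2,3,6 occupied → index 11.
Insert 938: h=2, slots 2,3,6,11 occupied → index 1.
Table: [., 938, 887, 71, ., ., 241, ., 603, ., ., 428, ., 457, 404, 215, .]

11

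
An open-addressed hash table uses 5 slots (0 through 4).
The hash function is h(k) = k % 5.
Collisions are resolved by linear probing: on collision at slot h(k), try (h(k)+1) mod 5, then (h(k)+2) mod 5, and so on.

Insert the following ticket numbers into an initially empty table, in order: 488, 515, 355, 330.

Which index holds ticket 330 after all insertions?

2

488: h=3 -> slot 3
515: h=0 -> slot 0
355: h=0, probe 0,1 -> slot 1
330: h=0, probe 0,1,2 -> slot 2
Table: [515, 355, 330, 488, -]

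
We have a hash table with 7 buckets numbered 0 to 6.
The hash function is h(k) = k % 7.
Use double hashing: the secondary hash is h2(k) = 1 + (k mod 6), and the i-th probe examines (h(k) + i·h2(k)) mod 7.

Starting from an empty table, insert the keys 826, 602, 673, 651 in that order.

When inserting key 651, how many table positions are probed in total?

2

826 hashes to 0; slot 0 is free => place at 0.
602 hashes to 0, h2=3; 0 taken => place at 3.
673 hashes to 1; slot 1 is free => place at 1.
651 hashes to 0, h2=4; 0 taken => place at 4.
Table: [826, 673, ∅, 602, 651, ∅, ∅]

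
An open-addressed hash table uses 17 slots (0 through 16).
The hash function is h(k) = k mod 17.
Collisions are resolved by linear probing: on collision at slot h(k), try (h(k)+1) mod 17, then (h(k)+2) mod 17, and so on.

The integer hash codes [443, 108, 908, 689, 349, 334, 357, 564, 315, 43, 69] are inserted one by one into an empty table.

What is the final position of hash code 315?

12

443 hashes to 1; slot 1 is free => place at 1.
108 hashes to 6; slot 6 is free => place at 6.
908 hashes to 7; slot 7 is free => place at 7.
689 hashes to 9; slot 9 is free => place at 9.
349 hashes to 9; 9 taken => place at 10.
334 hashes to 11; slot 11 is free => place at 11.
357 hashes to 0; slot 0 is free => place at 0.
564 hashes to 3; slot 3 is free => place at 3.
315 hashes to 9; 9,10,11 taken => place at 12.
43 hashes to 9; 9,10,11,12 taken => place at 13.
69 hashes to 1; 1 taken => place at 2.
Table: [357, 443, 69, 564, ., ., 108, 908, ., 689, 349, 334, 315, 43, ., ., .]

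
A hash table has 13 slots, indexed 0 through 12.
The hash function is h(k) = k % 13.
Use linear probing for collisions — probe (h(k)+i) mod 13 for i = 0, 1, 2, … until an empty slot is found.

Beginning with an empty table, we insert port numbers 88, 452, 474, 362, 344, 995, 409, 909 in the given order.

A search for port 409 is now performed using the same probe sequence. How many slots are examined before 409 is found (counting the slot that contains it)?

88 hashes to 10; slot 10 is free -> place at 10.
452 hashes to 10; 10 taken -> place at 11.
474 hashes to 6; slot 6 is free -> place at 6.
362 hashes to 11; 11 taken -> place at 12.
344 hashes to 6; 6 taken -> place at 7.
995 hashes to 7; 7 taken -> place at 8.
409 hashes to 6; 6,7,8 taken -> place at 9.
909 hashes to 12; 12 taken -> place at 0.
Table: [909, —, —, —, —, —, 474, 344, 995, 409, 88, 452, 362]
Lookup 409: h=6, probe 6,7,8,9 → found at 9.

4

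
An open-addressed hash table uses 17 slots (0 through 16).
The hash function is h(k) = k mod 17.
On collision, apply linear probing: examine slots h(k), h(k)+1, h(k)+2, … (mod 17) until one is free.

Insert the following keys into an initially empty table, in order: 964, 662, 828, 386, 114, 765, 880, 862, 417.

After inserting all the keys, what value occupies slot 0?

765

964 hashes to 12; slot 12 is free => place at 12.
662 hashes to 16; slot 16 is free => place at 16.
828 hashes to 12; 12 taken => place at 13.
386 hashes to 12; 12,13 taken => place at 14.
114 hashes to 12; 12,13,14 taken => place at 15.
765 hashes to 0; slot 0 is free => place at 0.
880 hashes to 13; 13,14,15,16,0 taken => place at 1.
862 hashes to 12; 12,13,14,15,16,0,1 taken => place at 2.
417 hashes to 9; slot 9 is free => place at 9.
Table: [765, 880, 862, _, _, _, _, _, _, 417, _, _, 964, 828, 386, 114, 662]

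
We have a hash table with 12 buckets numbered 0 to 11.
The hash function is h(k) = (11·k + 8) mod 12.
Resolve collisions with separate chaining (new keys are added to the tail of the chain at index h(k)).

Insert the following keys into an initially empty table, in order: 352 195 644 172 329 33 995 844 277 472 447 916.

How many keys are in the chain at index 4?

Insert 352: h=4, bucket 4 empty → new chain.
Insert 195: h=5, bucket 5 empty → new chain.
Insert 644: h=0, bucket 0 empty → new chain.
Insert 172: h=4, bucket 4 nonempty → append to chain.
Insert 329: h=3, bucket 3 empty → new chain.
Insert 33: h=11, bucket 11 empty → new chain.
Insert 995: h=9, bucket 9 empty → new chain.
Insert 844: h=4, bucket 4 nonempty → append to chain.
Insert 277: h=7, bucket 7 empty → new chain.
Insert 472: h=4, bucket 4 nonempty → append to chain.
Insert 447: h=5, bucket 5 nonempty → append to chain.
Insert 916: h=4, bucket 4 nonempty → append to chain.
Final buckets:
0: 644
1: .
2: .
3: 329
4: 352 -> 172 -> 844 -> 472 -> 916
5: 195 -> 447
6: .
7: 277
8: .
9: 995
10: .
11: 33

5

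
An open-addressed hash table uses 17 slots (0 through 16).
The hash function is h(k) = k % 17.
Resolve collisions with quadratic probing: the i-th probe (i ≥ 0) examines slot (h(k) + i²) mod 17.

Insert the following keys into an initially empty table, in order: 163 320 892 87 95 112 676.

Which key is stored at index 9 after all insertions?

112

163 hashes to 10; slot 10 is free => place at 10.
320 hashes to 14; slot 14 is free => place at 14.
892 hashes to 8; slot 8 is free => place at 8.
87 hashes to 2; slot 2 is free => place at 2.
95 hashes to 10; 10 taken => place at 11.
112 hashes to 10; 10,11,14,2 taken => place at 9.
676 hashes to 13; slot 13 is free => place at 13.
Table: [-, -, 87, -, -, -, -, -, 892, 112, 163, 95, -, 676, 320, -, -]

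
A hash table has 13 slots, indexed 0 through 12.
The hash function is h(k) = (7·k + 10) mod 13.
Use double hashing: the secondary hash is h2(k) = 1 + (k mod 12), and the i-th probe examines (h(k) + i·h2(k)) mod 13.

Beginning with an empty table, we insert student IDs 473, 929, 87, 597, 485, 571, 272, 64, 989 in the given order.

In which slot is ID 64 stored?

5

473: h=6 → slot 6
929: h=0 → slot 0
87: h=8 → slot 8
597: h=3 → slot 3
485: h=12 → slot 12
571: h=3, h2=8, probe 3,11 → slot 11
272: h=3, h2=9, probe 3,12,8,4 → slot 4
64: h=3, h2=5, probe 3,8,0,5 → slot 5
989: h=4, h2=6, probe 4,10 → slot 10
Table: [929, -, -, 597, 272, 64, 473, -, 87, -, 989, 571, 485]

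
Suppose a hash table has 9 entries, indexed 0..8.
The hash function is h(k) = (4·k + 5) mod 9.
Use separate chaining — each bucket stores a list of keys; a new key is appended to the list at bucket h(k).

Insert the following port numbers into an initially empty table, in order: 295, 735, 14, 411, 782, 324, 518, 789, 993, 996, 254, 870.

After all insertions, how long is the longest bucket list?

5

295 -> bucket 6
735 -> bucket 2
14 -> bucket 7
411 -> bucket 2 (collision)
782 -> bucket 1
324 -> bucket 5
518 -> bucket 7 (collision)
789 -> bucket 2 (collision)
993 -> bucket 8
996 -> bucket 2 (collision)
254 -> bucket 4
870 -> bucket 2 (collision)
Final buckets:
0: .
1: 782
2: 735 -> 411 -> 789 -> 996 -> 870
3: .
4: 254
5: 324
6: 295
7: 14 -> 518
8: 993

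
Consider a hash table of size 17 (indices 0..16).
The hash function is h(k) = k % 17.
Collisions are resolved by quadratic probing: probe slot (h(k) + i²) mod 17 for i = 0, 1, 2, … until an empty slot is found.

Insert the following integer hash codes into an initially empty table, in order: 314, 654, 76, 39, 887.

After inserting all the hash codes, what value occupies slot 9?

Insert 314: h=8, slot 8 empty => index 8.
Insert 654: h=8, slot 8 occupied => index 9.
Insert 76: h=8, slots 8,9 occupied => index 12.
Insert 39: h=5, slot 5 empty => index 5.
Insert 887: h=3, slot 3 empty => index 3.
Table: [_, _, _, 887, _, 39, _, _, 314, 654, _, _, 76, _, _, _, _]

654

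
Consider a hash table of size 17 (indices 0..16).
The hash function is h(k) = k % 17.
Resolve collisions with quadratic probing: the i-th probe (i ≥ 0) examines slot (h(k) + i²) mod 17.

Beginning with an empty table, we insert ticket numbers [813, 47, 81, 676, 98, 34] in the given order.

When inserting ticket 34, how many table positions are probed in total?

2

813: h=14 -> slot 14
47: h=13 -> slot 13
81: h=13, probe 13,14,0 -> slot 0
676: h=13, probe 13,14,0,5 -> slot 5
98: h=13, probe 13,14,0,5,12 -> slot 12
34: h=0, probe 0,1 -> slot 1
Table: [81, 34, ∅, ∅, ∅, 676, ∅, ∅, ∅, ∅, ∅, ∅, 98, 47, 813, ∅, ∅]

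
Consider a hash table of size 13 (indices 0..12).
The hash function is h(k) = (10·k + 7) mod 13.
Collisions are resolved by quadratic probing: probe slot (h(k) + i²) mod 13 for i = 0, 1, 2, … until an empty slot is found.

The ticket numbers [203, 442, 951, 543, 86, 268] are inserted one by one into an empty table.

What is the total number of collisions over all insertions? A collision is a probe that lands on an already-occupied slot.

203 hashes to 9; slot 9 is free → place at 9.
442 hashes to 7; slot 7 is free → place at 7.
951 hashes to 1; slot 1 is free → place at 1.
543 hashes to 3; slot 3 is free → place at 3.
86 hashes to 9; 9 taken → place at 10.
268 hashes to 9; 9,10 taken → place at 0.
Table: [268, 951, ∅, 543, ∅, ∅, ∅, 442, ∅, 203, 86, ∅, ∅]

3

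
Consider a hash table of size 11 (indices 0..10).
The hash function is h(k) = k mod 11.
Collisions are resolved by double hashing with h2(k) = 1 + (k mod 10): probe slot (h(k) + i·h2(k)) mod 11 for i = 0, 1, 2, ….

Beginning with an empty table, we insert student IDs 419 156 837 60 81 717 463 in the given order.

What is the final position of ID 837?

9

Insert 419: h=1, slot 1 empty => index 1.
Insert 156: h=2, slot 2 empty => index 2.
Insert 837: h=1, h2=8, slot 1 occupied => index 9.
Insert 60: h=5, slot 5 empty => index 5.
Insert 81: h=4, slot 4 empty => index 4.
Insert 717: h=2, h2=8, slot 2 occupied => index 10.
Insert 463: h=1, h2=4, slots 1,5,9,2 occupied => index 6.
Table: [—, 419, 156, —, 81, 60, 463, —, —, 837, 717]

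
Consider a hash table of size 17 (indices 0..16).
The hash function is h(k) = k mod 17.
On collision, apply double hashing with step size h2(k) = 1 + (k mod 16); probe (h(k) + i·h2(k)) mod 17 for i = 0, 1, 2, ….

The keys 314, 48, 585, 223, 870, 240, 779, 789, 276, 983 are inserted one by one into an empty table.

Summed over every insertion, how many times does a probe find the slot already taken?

10

314 hashes to 8; slot 8 is free → place at 8.
48 hashes to 14; slot 14 is free → place at 14.
585 hashes to 7; slot 7 is free → place at 7.
223 hashes to 2; slot 2 is free → place at 2.
870 hashes to 3; slot 3 is free → place at 3.
240 hashes to 2, h2=1; 2,3 taken → place at 4.
779 hashes to 14, h2=12; 14 taken → place at 9.
789 hashes to 7, h2=6; 7 taken → place at 13.
276 hashes to 4, h2=5; 4,9,14,2,7 taken → place at 12.
983 hashes to 14, h2=8; 14 taken → place at 5.
Table: [∅, ∅, 223, 870, 240, 983, ∅, 585, 314, 779, ∅, ∅, 276, 789, 48, ∅, ∅]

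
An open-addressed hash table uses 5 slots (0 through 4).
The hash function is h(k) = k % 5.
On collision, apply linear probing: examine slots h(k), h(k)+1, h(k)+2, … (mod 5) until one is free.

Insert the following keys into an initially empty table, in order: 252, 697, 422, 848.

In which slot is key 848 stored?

0

Insert 252: h=2, slot 2 empty → index 2.
Insert 697: h=2, slot 2 occupied → index 3.
Insert 422: h=2, slots 2,3 occupied → index 4.
Insert 848: h=3, slots 3,4 occupied → index 0.
Table: [848, ., 252, 697, 422]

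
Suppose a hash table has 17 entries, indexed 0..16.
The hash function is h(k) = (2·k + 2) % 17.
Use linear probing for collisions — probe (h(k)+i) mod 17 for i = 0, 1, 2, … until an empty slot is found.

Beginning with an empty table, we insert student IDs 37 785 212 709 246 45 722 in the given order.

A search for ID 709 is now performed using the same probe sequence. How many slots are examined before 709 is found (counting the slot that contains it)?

2

37: h=8 => slot 8
785: h=8, probe 8,9 => slot 9
212: h=1 => slot 1
709: h=9, probe 9,10 => slot 10
246: h=1, probe 1,2 => slot 2
45: h=7 => slot 7
722: h=1, probe 1,2,3 => slot 3
Table: [-, 212, 246, 722, -, -, -, 45, 37, 785, 709, -, -, -, -, -, -]
Lookup 709: h=9, probe 9,10 → found at 10.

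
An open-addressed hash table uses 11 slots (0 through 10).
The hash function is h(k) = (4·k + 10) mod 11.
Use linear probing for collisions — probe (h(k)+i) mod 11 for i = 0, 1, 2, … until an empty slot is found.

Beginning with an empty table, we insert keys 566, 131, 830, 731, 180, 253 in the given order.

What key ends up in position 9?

830

566 hashes to 8; slot 8 is free -> place at 8.
131 hashes to 6; slot 6 is free -> place at 6.
830 hashes to 8; 8 taken -> place at 9.
731 hashes to 8; 8,9 taken -> place at 10.
180 hashes to 4; slot 4 is free -> place at 4.
253 hashes to 10; 10 taken -> place at 0.
Table: [253, ∅, ∅, ∅, 180, ∅, 131, ∅, 566, 830, 731]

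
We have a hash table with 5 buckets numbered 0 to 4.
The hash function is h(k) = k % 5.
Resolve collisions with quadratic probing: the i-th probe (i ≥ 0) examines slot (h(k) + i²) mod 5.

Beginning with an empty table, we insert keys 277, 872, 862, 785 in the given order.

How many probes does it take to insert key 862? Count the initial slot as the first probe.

3

277 hashes to 2; slot 2 is free -> place at 2.
872 hashes to 2; 2 taken -> place at 3.
862 hashes to 2; 2,3 taken -> place at 1.
785 hashes to 0; slot 0 is free -> place at 0.
Table: [785, 862, 277, 872, _]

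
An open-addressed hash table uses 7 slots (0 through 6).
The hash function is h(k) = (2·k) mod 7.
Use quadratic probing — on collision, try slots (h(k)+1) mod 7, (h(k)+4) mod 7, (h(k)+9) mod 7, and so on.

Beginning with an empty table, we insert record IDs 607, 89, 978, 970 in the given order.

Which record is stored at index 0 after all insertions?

978

607: h=3 -> slot 3
89: h=3, probe 3,4 -> slot 4
978: h=3, probe 3,4,0 -> slot 0
970: h=1 -> slot 1
Table: [978, 970, ., 607, 89, ., .]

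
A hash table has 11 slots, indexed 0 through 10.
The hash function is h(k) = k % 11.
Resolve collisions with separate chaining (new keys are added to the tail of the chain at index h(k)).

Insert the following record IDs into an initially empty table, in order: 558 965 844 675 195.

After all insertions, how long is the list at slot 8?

558 → bucket 8
965 → bucket 8 (collision)
844 → bucket 8 (collision)
675 → bucket 4
195 → bucket 8 (collision)
Final buckets:
0: —
1: —
2: —
3: —
4: 675
5: —
6: —
7: —
8: 558 -> 965 -> 844 -> 195
9: —
10: —

4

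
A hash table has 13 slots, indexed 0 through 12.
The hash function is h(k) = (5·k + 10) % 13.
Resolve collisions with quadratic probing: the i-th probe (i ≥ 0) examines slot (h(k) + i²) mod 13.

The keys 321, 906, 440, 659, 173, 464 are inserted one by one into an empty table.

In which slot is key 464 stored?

12

321 hashes to 3; slot 3 is free → place at 3.
906 hashes to 3; 3 taken → place at 4.
440 hashes to 0; slot 0 is free → place at 0.
659 hashes to 3; 3,4 taken → place at 7.
173 hashes to 4; 4 taken → place at 5.
464 hashes to 3; 3,4,7 taken → place at 12.
Table: [440, -, -, 321, 906, 173, -, 659, -, -, -, -, 464]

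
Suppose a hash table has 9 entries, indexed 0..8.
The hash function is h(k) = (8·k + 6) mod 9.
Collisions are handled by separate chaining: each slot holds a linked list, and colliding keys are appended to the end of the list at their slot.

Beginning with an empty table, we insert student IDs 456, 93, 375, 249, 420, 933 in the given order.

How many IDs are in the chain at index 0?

5

456 -> bucket 0
93 -> bucket 3
375 -> bucket 0 (collision)
249 -> bucket 0 (collision)
420 -> bucket 0 (collision)
933 -> bucket 0 (collision)
Final buckets:
0: 456 -> 375 -> 249 -> 420 -> 933
1: —
2: —
3: 93
4: —
5: —
6: —
7: —
8: —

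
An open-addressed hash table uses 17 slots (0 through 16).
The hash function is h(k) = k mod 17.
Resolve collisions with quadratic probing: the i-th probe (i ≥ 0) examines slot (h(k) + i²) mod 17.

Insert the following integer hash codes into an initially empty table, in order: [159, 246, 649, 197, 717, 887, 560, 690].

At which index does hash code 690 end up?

11

Insert 159: h=6, slot 6 empty -> index 6.
Insert 246: h=8, slot 8 empty -> index 8.
Insert 649: h=3, slot 3 empty -> index 3.
Insert 197: h=10, slot 10 empty -> index 10.
Insert 717: h=3, slot 3 occupied -> index 4.
Insert 887: h=3, slots 3,4 occupied -> index 7.
Insert 560: h=16, slot 16 empty -> index 16.
Insert 690: h=10, slot 10 occupied -> index 11.
Table: [∅, ∅, ∅, 649, 717, ∅, 159, 887, 246, ∅, 197, 690, ∅, ∅, ∅, ∅, 560]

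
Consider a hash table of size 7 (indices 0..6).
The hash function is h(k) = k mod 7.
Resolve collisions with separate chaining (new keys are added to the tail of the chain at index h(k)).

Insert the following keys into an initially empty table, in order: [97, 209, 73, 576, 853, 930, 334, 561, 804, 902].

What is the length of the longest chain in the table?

6

97 -> bucket 6
209 -> bucket 6 (collision)
73 -> bucket 3
576 -> bucket 2
853 -> bucket 6 (collision)
930 -> bucket 6 (collision)
334 -> bucket 5
561 -> bucket 1
804 -> bucket 6 (collision)
902 -> bucket 6 (collision)
Final buckets:
0: _
1: 561
2: 576
3: 73
4: _
5: 334
6: 97 -> 209 -> 853 -> 930 -> 804 -> 902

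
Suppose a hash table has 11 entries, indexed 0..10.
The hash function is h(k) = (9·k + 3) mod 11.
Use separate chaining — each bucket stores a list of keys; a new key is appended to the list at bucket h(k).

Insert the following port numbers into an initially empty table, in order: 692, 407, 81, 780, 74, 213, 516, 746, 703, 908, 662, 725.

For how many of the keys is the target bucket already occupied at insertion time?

692 -> bucket 5
407 -> bucket 3
81 -> bucket 6
780 -> bucket 5 (collision)
74 -> bucket 9
213 -> bucket 6 (collision)
516 -> bucket 5 (collision)
746 -> bucket 7
703 -> bucket 5 (collision)
908 -> bucket 2
662 -> bucket 10
725 -> bucket 5 (collision)
Final buckets:
0: _
1: _
2: 908
3: 407
4: _
5: 692 -> 780 -> 516 -> 703 -> 725
6: 81 -> 213
7: 746
8: _
9: 74
10: 662

5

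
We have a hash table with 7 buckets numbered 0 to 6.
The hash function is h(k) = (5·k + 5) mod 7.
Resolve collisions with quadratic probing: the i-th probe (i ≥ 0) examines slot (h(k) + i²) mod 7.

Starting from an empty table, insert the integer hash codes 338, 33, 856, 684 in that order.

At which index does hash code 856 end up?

5

338: h=1 -> slot 1
33: h=2 -> slot 2
856: h=1, probe 1,2,5 -> slot 5
684: h=2, probe 2,3 -> slot 3
Table: [∅, 338, 33, 684, ∅, 856, ∅]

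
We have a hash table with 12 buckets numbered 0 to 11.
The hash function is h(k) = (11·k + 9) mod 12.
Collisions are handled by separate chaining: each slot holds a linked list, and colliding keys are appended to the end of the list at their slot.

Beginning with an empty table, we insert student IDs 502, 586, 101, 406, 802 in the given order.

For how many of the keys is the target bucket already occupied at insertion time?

3

Insert 502: h=11, bucket 11 empty → new chain.
Insert 586: h=11, bucket 11 nonempty → append to chain.
Insert 101: h=4, bucket 4 empty → new chain.
Insert 406: h=11, bucket 11 nonempty → append to chain.
Insert 802: h=11, bucket 11 nonempty → append to chain.
Final buckets:
0: .
1: .
2: .
3: .
4: 101
5: .
6: .
7: .
8: .
9: .
10: .
11: 502 -> 586 -> 406 -> 802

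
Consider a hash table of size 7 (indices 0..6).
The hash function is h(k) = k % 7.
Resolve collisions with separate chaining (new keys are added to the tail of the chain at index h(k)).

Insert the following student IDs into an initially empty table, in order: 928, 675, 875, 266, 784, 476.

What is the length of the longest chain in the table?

4

928 → bucket 4
675 → bucket 3
875 → bucket 0
266 → bucket 0 (collision)
784 → bucket 0 (collision)
476 → bucket 0 (collision)
Final buckets:
0: 875 -> 266 -> 784 -> 476
1: .
2: .
3: 675
4: 928
5: .
6: .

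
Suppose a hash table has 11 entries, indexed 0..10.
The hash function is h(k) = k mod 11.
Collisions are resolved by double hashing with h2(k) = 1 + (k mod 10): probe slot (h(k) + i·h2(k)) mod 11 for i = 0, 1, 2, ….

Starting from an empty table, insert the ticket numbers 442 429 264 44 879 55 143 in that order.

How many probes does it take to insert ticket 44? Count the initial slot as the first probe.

Insert 442: h=2, slot 2 empty -> index 2.
Insert 429: h=0, slot 0 empty -> index 0.
Insert 264: h=0, h2=5, slot 0 occupied -> index 5.
Insert 44: h=0, h2=5, slots 0,5 occupied -> index 10.
Insert 879: h=10, h2=10, slot 10 occupied -> index 9.
Insert 55: h=0, h2=6, slot 0 occupied -> index 6.
Insert 143: h=0, h2=4, slot 0 occupied -> index 4.
Table: [429, ∅, 442, ∅, 143, 264, 55, ∅, ∅, 879, 44]

3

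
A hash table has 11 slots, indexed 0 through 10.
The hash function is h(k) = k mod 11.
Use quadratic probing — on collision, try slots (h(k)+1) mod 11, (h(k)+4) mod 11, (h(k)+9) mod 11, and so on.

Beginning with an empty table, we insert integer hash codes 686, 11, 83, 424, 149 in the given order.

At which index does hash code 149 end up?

Insert 686: h=4, slot 4 empty => index 4.
Insert 11: h=0, slot 0 empty => index 0.
Insert 83: h=6, slot 6 empty => index 6.
Insert 424: h=6, slot 6 occupied => index 7.
Insert 149: h=6, slots 6,7 occupied => index 10.
Table: [11, -, -, -, 686, -, 83, 424, -, -, 149]

10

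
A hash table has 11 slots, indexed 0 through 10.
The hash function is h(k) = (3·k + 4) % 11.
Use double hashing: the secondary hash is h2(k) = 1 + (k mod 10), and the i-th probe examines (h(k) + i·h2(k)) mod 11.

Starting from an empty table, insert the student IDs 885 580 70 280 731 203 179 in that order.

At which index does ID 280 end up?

Insert 885: h=8, slot 8 empty → index 8.
Insert 580: h=6, slot 6 empty → index 6.
Insert 70: h=5, slot 5 empty → index 5.
Insert 280: h=8, h2=1, slot 8 occupied → index 9.
Insert 731: h=8, h2=2, slot 8 occupied → index 10.
Insert 203: h=8, h2=4, slot 8 occupied → index 1.
Insert 179: h=2, slot 2 empty → index 2.
Table: [_, 203, 179, _, _, 70, 580, _, 885, 280, 731]

9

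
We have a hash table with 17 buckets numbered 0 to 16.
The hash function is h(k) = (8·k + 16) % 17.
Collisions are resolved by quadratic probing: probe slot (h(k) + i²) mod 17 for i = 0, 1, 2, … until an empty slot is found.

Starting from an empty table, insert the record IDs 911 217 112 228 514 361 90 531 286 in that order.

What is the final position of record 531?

6

Insert 911: h=11, slot 11 empty → index 11.
Insert 217: h=1, slot 1 empty → index 1.
Insert 112: h=11, slot 11 occupied → index 12.
Insert 228: h=4, slot 4 empty → index 4.
Insert 514: h=14, slot 14 empty → index 14.
Insert 361: h=14, slot 14 occupied → index 15.
Insert 90: h=5, slot 5 empty → index 5.
Insert 531: h=14, slots 14,15,1 occupied → index 6.
Insert 286: h=9, slot 9 empty → index 9.
Table: [., 217, ., ., 228, 90, 531, ., ., 286, ., 911, 112, ., 514, 361, .]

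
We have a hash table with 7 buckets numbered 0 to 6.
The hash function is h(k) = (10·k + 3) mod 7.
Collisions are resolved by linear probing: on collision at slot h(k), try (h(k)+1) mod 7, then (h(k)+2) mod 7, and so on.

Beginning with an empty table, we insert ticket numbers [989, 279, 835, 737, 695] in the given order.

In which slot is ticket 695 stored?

5

989: h=2 => slot 2
279: h=0 => slot 0
835: h=2, probe 2,3 => slot 3
737: h=2, probe 2,3,4 => slot 4
695: h=2, probe 2,3,4,5 => slot 5
Table: [279, —, 989, 835, 737, 695, —]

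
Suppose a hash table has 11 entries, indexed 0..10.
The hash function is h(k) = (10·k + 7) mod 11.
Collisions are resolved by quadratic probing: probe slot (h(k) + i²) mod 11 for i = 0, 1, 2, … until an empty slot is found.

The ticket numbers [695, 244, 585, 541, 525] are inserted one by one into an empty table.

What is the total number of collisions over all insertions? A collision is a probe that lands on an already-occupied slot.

Insert 695: h=5, slot 5 empty -> index 5.
Insert 244: h=5, slot 5 occupied -> index 6.
Insert 585: h=5, slots 5,6 occupied -> index 9.
Insert 541: h=5, slots 5,6,9 occupied -> index 3.
Insert 525: h=10, slot 10 empty -> index 10.
Table: [., ., ., 541, ., 695, 244, ., ., 585, 525]

6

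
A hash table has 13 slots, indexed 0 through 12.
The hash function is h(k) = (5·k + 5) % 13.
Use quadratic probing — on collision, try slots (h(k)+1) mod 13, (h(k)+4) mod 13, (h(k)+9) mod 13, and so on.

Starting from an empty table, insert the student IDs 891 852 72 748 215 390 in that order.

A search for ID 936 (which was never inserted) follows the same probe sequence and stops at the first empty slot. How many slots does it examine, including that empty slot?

891: h=1 → slot 1
852: h=1, probe 1,2 → slot 2
72: h=1, probe 1,2,5 → slot 5
748: h=1, probe 1,2,5,10 → slot 10
215: h=1, probe 1,2,5,10,4 → slot 4
390: h=5, probe 5,6 → slot 6
Table: [., 891, 852, ., 215, 72, 390, ., ., ., 748, ., .]
Lookup 936: h=5, probe 5,6,9 → slot 9 empty, not found.

3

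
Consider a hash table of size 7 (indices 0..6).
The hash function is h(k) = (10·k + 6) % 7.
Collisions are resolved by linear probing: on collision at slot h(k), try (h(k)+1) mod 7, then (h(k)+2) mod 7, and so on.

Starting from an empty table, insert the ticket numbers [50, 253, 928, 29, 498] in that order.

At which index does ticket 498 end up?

6

50 hashes to 2; slot 2 is free => place at 2.
253 hashes to 2; 2 taken => place at 3.
928 hashes to 4; slot 4 is free => place at 4.
29 hashes to 2; 2,3,4 taken => place at 5.
498 hashes to 2; 2,3,4,5 taken => place at 6.
Table: [_, _, 50, 253, 928, 29, 498]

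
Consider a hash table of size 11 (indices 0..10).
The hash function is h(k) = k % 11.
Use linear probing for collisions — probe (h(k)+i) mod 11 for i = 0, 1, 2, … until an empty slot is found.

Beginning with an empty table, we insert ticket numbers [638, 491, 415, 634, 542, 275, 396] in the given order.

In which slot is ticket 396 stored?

2

638: h=0 -> slot 0
491: h=7 -> slot 7
415: h=8 -> slot 8
634: h=7, probe 7,8,9 -> slot 9
542: h=3 -> slot 3
275: h=0, probe 0,1 -> slot 1
396: h=0, probe 0,1,2 -> slot 2
Table: [638, 275, 396, 542, ., ., ., 491, 415, 634, .]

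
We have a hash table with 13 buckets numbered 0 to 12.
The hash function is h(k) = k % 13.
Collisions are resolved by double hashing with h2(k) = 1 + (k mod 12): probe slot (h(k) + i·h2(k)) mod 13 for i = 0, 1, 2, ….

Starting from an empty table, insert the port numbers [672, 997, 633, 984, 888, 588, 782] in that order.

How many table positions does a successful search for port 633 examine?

2

672 hashes to 9; slot 9 is free -> place at 9.
997 hashes to 9, h2=2; 9 taken -> place at 11.
633 hashes to 9, h2=10; 9 taken -> place at 6.
984 hashes to 9, h2=1; 9 taken -> place at 10.
888 hashes to 4; slot 4 is free -> place at 4.
588 hashes to 3; slot 3 is free -> place at 3.
782 hashes to 2; slot 2 is free -> place at 2.
Table: [., ., 782, 588, 888, ., 633, ., ., 672, 984, 997, .]
Lookup 633: h=9, h2=10, probe 9,6 → found at 6.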